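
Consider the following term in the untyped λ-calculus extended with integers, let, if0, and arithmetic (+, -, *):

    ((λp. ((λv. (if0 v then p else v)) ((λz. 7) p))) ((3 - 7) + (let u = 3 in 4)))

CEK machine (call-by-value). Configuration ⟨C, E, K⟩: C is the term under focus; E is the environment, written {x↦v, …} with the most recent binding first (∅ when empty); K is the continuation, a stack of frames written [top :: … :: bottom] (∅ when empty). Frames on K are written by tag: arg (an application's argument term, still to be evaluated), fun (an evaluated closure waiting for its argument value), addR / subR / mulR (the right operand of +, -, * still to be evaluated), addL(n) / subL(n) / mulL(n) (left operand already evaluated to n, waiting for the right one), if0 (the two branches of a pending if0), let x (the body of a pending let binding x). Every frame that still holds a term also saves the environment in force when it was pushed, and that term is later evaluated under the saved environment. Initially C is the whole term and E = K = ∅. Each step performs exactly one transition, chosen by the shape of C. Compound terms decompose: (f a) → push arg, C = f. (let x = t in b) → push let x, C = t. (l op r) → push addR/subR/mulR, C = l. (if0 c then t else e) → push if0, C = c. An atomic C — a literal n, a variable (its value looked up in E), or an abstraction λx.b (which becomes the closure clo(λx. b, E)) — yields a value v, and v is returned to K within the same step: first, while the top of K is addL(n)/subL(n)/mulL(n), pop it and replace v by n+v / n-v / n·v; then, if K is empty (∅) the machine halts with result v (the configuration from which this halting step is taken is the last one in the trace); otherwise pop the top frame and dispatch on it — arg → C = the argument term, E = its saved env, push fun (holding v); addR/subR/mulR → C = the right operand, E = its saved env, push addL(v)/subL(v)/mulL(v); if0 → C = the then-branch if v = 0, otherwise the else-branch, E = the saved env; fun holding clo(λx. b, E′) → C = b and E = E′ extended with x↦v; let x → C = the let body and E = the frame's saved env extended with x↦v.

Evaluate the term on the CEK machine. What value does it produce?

0. [C=((λp. ((λv. (if0 v then p else v)) ((λz. 7) p))) ((3 - 7) + (let u = 3 in 4))) | E=∅ | K=∅]
1. [C=(λp. ((λv. (if0 v then p else v)) ((λz. 7) p))) | E=∅ | K=[arg]]
2. [C=((3 - 7) + (let u = 3 in 4)) | E=∅ | K=[fun]]
3. [C=(3 - 7) | E=∅ | K=[addR :: fun]]
4. [C=3 | E=∅ | K=[subR :: addR :: fun]]
5. [C=7 | E=∅ | K=[subL(3) :: addR :: fun]]
6. [C=(let u = 3 in 4) | E=∅ | K=[addL(-4) :: fun]]
7. [C=3 | E=∅ | K=[let u :: addL(-4) :: fun]]
8. [C=4 | E={u↦3} | K=[addL(-4) :: fun]]
9. [C=((λv. (if0 v then p else v)) ((λz. 7) p)) | E={p↦0} | K=∅]
10. [C=(λv. (if0 v then p else v)) | E={p↦0} | K=[arg]]
11. [C=((λz. 7) p) | E={p↦0} | K=[fun]]
12. [C=(λz. 7) | E={p↦0} | K=[arg :: fun]]
13. [C=p | E={p↦0} | K=[fun :: fun]]
14. [C=7 | E={z↦0, p↦0} | K=[fun]]
15. [C=(if0 v then p else v) | E={v↦7, p↦0} | K=∅]
16. [C=v | E={v↦7, p↦0} | K=[if0]]
17. [C=v | E={v↦7, p↦0} | K=∅]
→ final value 7

Answer: 7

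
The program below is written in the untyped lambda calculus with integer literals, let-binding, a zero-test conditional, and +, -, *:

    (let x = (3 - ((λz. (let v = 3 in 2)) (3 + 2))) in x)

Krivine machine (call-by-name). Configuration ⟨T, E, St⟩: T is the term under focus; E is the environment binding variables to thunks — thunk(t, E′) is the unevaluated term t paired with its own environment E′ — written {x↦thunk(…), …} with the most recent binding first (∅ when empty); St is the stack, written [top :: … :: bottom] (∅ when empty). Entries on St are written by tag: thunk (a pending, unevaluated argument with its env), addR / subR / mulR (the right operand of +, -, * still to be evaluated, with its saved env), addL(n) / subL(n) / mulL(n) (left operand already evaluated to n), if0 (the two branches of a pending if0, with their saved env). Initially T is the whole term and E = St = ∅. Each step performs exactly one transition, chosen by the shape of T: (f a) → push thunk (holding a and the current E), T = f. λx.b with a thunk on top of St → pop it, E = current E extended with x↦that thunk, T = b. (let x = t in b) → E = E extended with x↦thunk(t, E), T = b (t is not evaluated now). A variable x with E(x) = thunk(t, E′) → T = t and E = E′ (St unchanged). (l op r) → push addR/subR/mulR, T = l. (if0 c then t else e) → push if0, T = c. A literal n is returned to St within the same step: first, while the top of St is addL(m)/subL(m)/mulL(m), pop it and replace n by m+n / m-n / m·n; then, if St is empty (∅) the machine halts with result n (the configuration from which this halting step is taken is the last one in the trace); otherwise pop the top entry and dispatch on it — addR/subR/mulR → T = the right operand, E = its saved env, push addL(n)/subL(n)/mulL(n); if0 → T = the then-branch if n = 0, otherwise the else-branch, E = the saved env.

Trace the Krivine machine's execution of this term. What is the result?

Answer: 1

Execution trace:
step 0: ⟨T=(let x = (3 - ((λz. (let v = 3 in 2)) (3 + 2))) in x); E=∅; St=∅⟩
step 1: ⟨T=x; E={x↦thunk((3 - ((λz. (let v = 3 in 2)) (3 + 2))), ∅)}; St=∅⟩
step 2: ⟨T=(3 - ((λz. (let v = 3 in 2)) (3 + 2))); E=∅; St=∅⟩
step 3: ⟨T=3; E=∅; St=[subR]⟩
step 4: ⟨T=((λz. (let v = 3 in 2)) (3 + 2)); E=∅; St=[subL(3)]⟩
step 5: ⟨T=(λz. (let v = 3 in 2)); E=∅; St=[thunk :: subL(3)]⟩
step 6: ⟨T=(let v = 3 in 2); E={z↦thunk((3 + 2), ∅)}; St=[subL(3)]⟩
step 7: ⟨T=2; E={v↦thunk(3, {z↦thunk((3 + 2), ∅)}), z↦thunk((3 + 2), ∅)}; St=[subL(3)]⟩
→ final value 1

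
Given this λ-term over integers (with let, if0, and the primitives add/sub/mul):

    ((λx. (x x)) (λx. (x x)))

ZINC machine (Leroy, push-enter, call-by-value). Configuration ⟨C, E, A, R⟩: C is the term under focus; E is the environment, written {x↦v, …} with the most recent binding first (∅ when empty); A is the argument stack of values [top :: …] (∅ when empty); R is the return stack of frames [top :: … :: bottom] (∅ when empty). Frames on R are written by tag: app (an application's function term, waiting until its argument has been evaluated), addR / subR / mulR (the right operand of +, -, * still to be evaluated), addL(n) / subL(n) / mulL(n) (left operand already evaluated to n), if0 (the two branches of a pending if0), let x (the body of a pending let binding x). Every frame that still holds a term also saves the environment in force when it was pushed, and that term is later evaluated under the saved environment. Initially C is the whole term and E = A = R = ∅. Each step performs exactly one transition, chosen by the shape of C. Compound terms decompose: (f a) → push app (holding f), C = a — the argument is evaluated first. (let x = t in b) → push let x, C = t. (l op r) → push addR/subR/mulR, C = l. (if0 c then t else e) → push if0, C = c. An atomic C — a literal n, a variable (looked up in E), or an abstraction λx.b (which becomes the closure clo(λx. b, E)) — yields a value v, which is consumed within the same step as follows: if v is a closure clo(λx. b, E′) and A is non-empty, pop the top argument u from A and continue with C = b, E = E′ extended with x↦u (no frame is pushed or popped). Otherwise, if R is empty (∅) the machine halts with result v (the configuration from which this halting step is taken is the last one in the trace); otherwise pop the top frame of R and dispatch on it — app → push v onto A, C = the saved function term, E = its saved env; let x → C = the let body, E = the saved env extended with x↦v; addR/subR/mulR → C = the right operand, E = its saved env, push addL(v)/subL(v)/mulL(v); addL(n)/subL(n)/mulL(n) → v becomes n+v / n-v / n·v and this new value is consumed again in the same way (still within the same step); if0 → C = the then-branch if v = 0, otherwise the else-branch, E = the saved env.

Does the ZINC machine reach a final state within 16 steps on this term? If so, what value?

Answer: DIVERGES (no final state within 16 steps)

Machine steps:
t=0: [C=((λx. (x x)) (λx. (x x))) | E=∅ | A=∅ | R=∅]
t=1: [C=(λx. (x x)) | E=∅ | A=∅ | R=[app]]
t=2: [C=(λx. (x x)) | E=∅ | A=[clo(λx. (x x), ∅)] | R=∅]
t=3: [C=(x x) | E={x↦clo(λx. (x x), ∅)} | A=∅ | R=∅]
t=4: [C=x | E={x↦clo(λx. (x x), ∅)} | A=∅ | R=[app]]
t=5: [C=x | E={x↦clo(λx. (x x), ∅)} | A=[clo(λx. (x x), ∅)] | R=∅]
… configuration repeats with period 3 (steps 3–5 recur indefinitely) …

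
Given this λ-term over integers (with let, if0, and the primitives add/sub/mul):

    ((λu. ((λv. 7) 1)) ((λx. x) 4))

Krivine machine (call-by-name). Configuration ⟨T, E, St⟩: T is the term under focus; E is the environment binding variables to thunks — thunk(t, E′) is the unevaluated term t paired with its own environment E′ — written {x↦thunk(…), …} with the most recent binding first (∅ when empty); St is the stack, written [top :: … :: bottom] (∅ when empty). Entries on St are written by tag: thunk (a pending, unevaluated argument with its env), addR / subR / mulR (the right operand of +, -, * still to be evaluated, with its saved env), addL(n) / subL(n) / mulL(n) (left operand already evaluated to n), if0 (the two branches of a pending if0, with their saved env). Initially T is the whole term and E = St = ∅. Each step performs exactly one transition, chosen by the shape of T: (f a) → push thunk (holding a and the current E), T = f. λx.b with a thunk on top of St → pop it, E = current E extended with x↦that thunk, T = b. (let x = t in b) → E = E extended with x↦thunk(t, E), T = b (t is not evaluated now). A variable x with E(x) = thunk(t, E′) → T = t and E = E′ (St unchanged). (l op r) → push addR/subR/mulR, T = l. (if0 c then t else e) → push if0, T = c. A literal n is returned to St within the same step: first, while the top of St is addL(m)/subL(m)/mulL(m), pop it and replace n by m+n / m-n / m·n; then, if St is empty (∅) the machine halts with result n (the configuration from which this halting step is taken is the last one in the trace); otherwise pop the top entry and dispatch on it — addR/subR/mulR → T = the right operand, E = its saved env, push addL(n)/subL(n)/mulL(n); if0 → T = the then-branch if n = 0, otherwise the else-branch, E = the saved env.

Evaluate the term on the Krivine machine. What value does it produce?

Answer: 7

Machine steps:
0. [T=((λu. ((λv. 7) 1)) ((λx. x) 4)) | E=∅ | St=∅]
1. [T=(λu. ((λv. 7) 1)) | E=∅ | St=[thunk]]
2. [T=((λv. 7) 1) | E={u↦thunk(((λx. x) 4), ∅)} | St=∅]
3. [T=(λv. 7) | E={u↦thunk(((λx. x) 4), ∅)} | St=[thunk]]
4. [T=7 | E={v↦thunk(1, {u↦thunk(((λx. x) 4), ∅)}), u↦thunk(((λx. x) 4), ∅)} | St=∅]
→ final value 7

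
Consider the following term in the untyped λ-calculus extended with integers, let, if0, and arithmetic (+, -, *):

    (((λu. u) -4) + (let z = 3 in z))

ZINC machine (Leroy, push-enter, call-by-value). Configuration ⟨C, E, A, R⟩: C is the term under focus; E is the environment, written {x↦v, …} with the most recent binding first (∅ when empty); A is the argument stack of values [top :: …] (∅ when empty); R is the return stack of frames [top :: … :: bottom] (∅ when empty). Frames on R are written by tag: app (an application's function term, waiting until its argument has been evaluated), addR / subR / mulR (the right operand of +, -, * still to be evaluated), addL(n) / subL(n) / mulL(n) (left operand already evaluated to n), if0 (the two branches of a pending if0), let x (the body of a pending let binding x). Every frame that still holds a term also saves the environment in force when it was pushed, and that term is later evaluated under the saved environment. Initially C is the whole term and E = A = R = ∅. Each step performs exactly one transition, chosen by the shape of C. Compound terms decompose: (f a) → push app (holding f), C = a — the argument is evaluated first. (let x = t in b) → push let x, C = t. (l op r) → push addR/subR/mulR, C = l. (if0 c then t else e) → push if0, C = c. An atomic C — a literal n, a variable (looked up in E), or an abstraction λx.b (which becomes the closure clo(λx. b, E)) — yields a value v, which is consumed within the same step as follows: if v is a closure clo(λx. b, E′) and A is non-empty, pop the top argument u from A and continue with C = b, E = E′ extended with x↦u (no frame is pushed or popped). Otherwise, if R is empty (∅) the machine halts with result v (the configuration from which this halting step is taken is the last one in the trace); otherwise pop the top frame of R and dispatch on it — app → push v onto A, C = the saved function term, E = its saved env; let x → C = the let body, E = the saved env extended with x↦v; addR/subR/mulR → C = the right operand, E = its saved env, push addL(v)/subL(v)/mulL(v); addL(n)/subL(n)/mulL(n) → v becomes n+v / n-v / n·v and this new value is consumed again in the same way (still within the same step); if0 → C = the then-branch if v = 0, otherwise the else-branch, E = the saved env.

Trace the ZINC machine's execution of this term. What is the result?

0. [C=(((λu. u) -4) + (let z = 3 in z)) | E=∅ | A=∅ | R=∅]
1. [C=((λu. u) -4) | E=∅ | A=∅ | R=[addR]]
2. [C=-4 | E=∅ | A=∅ | R=[app :: addR]]
3. [C=(λu. u) | E=∅ | A=[-4] | R=[addR]]
4. [C=u | E={u↦-4} | A=∅ | R=[addR]]
5. [C=(let z = 3 in z) | E=∅ | A=∅ | R=[addL(-4)]]
6. [C=3 | E=∅ | A=∅ | R=[let z :: addL(-4)]]
7. [C=z | E={z↦3} | A=∅ | R=[addL(-4)]]
→ final value -1

Answer: -1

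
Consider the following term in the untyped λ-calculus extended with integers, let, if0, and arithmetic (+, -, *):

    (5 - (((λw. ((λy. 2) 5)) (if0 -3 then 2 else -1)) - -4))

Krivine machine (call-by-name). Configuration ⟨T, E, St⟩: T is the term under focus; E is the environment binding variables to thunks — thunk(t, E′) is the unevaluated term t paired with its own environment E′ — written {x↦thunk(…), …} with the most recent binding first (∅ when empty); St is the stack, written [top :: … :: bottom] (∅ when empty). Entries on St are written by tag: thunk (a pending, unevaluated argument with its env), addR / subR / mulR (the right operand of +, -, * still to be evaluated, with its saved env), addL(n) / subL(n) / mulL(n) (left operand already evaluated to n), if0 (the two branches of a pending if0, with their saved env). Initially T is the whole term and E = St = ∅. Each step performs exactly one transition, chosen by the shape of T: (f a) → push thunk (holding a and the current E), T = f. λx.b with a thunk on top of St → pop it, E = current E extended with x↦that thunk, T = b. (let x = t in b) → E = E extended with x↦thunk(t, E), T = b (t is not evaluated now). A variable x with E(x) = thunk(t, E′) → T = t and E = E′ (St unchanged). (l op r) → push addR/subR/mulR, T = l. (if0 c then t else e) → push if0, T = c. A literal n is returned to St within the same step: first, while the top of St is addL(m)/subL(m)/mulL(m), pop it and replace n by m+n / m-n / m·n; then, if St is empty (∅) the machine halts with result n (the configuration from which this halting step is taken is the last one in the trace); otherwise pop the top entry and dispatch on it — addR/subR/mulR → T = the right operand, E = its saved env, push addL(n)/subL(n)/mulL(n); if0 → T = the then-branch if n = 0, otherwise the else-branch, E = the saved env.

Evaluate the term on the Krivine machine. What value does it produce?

Answer: -1

Derivation:
step 0: <T=(5 - (((λw. ((λy. 2) 5)) (if0 -3 then 2 else -1)) - -4)), E=∅, St=∅>
step 1: <T=5, E=∅, St=[subR]>
step 2: <T=(((λw. ((λy. 2) 5)) (if0 -3 then 2 else -1)) - -4), E=∅, St=[subL(5)]>
step 3: <T=((λw. ((λy. 2) 5)) (if0 -3 then 2 else -1)), E=∅, St=[subR :: subL(5)]>
step 4: <T=(λw. ((λy. 2) 5)), E=∅, St=[thunk :: subR :: subL(5)]>
step 5: <T=((λy. 2) 5), E={w↦thunk((if0 -3 then 2 else -1), ∅)}, St=[subR :: subL(5)]>
step 6: <T=(λy. 2), E={w↦thunk((if0 -3 then 2 else -1), ∅)}, St=[thunk :: subR :: subL(5)]>
step 7: <T=2, E={y↦thunk(5, {w↦thunk((if0 -3 then 2 else -1), ∅)}), w↦thunk((if0 -3 then 2 else -1), ∅)}, St=[subR :: subL(5)]>
step 8: <T=-4, E=∅, St=[subL(2) :: subL(5)]>
→ final value -1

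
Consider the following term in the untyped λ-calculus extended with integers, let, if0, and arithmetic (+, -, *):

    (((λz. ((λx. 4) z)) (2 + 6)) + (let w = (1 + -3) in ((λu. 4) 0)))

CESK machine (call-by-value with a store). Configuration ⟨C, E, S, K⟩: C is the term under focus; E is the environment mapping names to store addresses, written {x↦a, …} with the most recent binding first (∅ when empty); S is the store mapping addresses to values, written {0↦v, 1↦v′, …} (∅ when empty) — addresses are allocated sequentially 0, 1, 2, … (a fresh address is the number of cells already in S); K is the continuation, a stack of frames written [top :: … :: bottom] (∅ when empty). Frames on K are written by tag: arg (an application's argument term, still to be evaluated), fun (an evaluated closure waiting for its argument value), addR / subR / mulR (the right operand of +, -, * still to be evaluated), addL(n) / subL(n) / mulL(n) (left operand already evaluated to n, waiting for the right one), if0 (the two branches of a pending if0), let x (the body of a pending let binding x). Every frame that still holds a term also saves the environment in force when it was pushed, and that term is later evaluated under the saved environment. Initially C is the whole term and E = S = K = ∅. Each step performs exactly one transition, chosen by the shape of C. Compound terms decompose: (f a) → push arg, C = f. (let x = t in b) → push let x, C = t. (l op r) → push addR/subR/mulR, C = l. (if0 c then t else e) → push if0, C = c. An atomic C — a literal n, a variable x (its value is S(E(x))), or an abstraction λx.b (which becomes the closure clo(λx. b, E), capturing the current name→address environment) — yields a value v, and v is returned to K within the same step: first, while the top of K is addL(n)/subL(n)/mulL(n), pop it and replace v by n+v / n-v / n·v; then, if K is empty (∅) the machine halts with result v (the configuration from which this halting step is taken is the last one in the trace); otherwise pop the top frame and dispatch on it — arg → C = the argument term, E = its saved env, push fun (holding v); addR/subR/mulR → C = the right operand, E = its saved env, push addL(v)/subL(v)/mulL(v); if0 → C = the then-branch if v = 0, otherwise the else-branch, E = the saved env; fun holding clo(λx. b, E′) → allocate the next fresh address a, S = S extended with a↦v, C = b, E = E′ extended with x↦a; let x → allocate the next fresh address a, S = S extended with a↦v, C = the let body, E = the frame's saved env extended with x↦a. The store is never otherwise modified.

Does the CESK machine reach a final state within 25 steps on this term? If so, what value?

0. [C=(((λz. ((λx. 4) z)) (2 + 6)) + (let w = (1 + -3) in ((λu. 4) 0))) | E=∅ | S=∅ | K=∅]
1. [C=((λz. ((λx. 4) z)) (2 + 6)) | E=∅ | S=∅ | K=[addR]]
2. [C=(λz. ((λx. 4) z)) | E=∅ | S=∅ | K=[arg :: addR]]
3. [C=(2 + 6) | E=∅ | S=∅ | K=[fun :: addR]]
4. [C=2 | E=∅ | S=∅ | K=[addR :: fun :: addR]]
5. [C=6 | E=∅ | S=∅ | K=[addL(2) :: fun :: addR]]
6. [C=((λx. 4) z) | E={z↦0} | S={0↦8} | K=[addR]]
7. [C=(λx. 4) | E={z↦0} | S={0↦8} | K=[arg :: addR]]
8. [C=z | E={z↦0} | S={0↦8} | K=[fun :: addR]]
9. [C=4 | E={x↦1, z↦0} | S={0↦8, 1↦8} | K=[addR]]
10. [C=(let w = (1 + -3) in ((λu. 4) 0)) | E=∅ | S={0↦8, 1↦8} | K=[addL(4)]]
11. [C=(1 + -3) | E=∅ | S={0↦8, 1↦8} | K=[let w :: addL(4)]]
12. [C=1 | E=∅ | S={0↦8, 1↦8} | K=[addR :: let w :: addL(4)]]
13. [C=-3 | E=∅ | S={0↦8, 1↦8} | K=[addL(1) :: let w :: addL(4)]]
14. [C=((λu. 4) 0) | E={w↦2} | S={0↦8, 1↦8, 2↦-2} | K=[addL(4)]]
15. [C=(λu. 4) | E={w↦2} | S={0↦8, 1↦8, 2↦-2} | K=[arg :: addL(4)]]
16. [C=0 | E={w↦2} | S={0↦8, 1↦8, 2↦-2} | K=[fun :: addL(4)]]
17. [C=4 | E={u↦3, w↦2} | S={0↦8, 1↦8, 2↦-2, 3↦0} | K=[addL(4)]]
→ final value 8

Answer: 8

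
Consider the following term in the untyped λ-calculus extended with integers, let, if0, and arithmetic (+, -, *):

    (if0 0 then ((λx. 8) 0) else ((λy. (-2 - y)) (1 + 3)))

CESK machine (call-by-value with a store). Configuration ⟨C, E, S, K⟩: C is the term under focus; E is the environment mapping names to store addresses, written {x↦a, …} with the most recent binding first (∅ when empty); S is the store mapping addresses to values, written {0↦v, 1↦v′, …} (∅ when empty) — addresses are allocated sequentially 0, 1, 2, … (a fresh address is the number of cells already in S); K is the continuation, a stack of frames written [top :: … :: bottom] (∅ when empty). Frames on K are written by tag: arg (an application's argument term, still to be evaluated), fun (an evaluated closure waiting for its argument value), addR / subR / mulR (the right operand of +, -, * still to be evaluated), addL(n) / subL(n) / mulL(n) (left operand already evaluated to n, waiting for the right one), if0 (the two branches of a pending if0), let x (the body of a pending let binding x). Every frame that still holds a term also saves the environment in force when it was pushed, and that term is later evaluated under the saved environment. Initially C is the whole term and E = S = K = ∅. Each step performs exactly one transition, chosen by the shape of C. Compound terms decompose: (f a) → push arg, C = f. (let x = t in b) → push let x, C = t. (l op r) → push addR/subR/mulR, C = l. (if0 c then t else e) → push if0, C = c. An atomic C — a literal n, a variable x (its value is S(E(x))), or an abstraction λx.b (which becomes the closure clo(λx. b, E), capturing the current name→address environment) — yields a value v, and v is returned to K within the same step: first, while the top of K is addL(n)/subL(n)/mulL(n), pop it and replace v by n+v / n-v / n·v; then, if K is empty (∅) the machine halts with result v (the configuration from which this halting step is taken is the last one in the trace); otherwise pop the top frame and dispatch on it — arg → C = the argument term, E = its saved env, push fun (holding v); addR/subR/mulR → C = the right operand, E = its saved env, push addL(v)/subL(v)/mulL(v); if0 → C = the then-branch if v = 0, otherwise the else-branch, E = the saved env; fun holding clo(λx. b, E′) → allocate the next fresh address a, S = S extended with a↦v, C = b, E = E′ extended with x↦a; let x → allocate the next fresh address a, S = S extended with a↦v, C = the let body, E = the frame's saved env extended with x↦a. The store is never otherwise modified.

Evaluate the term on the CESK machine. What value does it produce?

[0] ⟨C=(if0 0 then ((λx. 8) 0) else ((λy. (-2 - y)) (1 + 3))); E=∅; S=∅; K=∅⟩
[1] ⟨C=0; E=∅; S=∅; K=[if0]⟩
[2] ⟨C=((λx. 8) 0); E=∅; S=∅; K=∅⟩
[3] ⟨C=(λx. 8); E=∅; S=∅; K=[arg]⟩
[4] ⟨C=0; E=∅; S=∅; K=[fun]⟩
[5] ⟨C=8; E={x↦0}; S={0↦0}; K=∅⟩
→ final value 8

Answer: 8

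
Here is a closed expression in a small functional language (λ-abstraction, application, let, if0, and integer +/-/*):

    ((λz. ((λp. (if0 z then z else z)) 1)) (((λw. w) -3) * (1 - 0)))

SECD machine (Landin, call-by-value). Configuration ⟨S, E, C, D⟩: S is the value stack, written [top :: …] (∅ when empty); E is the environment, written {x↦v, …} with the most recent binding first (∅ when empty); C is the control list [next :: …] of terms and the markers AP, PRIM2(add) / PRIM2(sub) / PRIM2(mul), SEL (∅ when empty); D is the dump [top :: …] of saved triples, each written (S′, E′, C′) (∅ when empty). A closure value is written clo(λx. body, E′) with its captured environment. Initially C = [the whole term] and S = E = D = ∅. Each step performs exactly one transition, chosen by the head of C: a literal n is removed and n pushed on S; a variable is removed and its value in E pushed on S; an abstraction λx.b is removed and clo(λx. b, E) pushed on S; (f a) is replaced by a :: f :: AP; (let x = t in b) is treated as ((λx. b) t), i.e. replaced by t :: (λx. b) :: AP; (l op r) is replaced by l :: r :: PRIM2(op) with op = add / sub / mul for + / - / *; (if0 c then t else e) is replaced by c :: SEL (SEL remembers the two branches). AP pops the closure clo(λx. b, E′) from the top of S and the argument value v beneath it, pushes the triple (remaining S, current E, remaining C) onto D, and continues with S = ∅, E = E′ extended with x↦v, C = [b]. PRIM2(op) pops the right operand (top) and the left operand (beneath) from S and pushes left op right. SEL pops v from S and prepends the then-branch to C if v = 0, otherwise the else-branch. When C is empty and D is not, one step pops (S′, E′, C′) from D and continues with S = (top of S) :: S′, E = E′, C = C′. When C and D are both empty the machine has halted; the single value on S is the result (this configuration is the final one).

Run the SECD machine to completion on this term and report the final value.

Answer: -3

Execution trace:
t=0: ⟨S=∅; E=∅; C=[((λz. ((λp. (if0 z then z else z)) 1)) (((λw. w) -3) * (1 - 0)))]; D=∅⟩
t=1: ⟨S=∅; E=∅; C=[(((λw. w) -3) * (1 - 0)) :: (λz. ((λp. (if0 z then z else z)) 1)) :: AP]; D=∅⟩
t=2: ⟨S=∅; E=∅; C=[((λw. w) -3) :: (1 - 0) :: PRIM2(mul) :: (λz. ((λp. (if0 z then z else z)) 1)) :: AP]; D=∅⟩
t=3: ⟨S=∅; E=∅; C=[-3 :: (λw. w) :: AP :: (1 - 0) :: PRIM2(mul) :: (λz. ((λp. (if0 z then z else z)) 1)) :: AP]; D=∅⟩
t=4: ⟨S=[-3]; E=∅; C=[(λw. w) :: AP :: (1 - 0) :: PRIM2(mul) :: (λz. ((λp. (if0 z then z else z)) 1)) :: AP]; D=∅⟩
t=5: ⟨S=[clo(λw. w, ∅) :: -3]; E=∅; C=[AP :: (1 - 0) :: PRIM2(mul) :: (λz. ((λp. (if0 z then z else z)) 1)) :: AP]; D=∅⟩
t=6: ⟨S=∅; E={w↦-3}; C=[w]; D=[(∅, ∅, [(1 - 0) :: PRIM2(mul) :: (λz. ((λp. (if0 z then z else z)) 1)) :: AP])]⟩
t=7: ⟨S=[-3]; E={w↦-3}; C=∅; D=[(∅, ∅, [(1 - 0) :: PRIM2(mul) :: (λz. ((λp. (if0 z then z else z)) 1)) :: AP])]⟩
t=8: ⟨S=[-3]; E=∅; C=[(1 - 0) :: PRIM2(mul) :: (λz. ((λp. (if0 z then z else z)) 1)) :: AP]; D=∅⟩
t=9: ⟨S=[-3]; E=∅; C=[1 :: 0 :: PRIM2(sub) :: PRIM2(mul) :: (λz. ((λp. (if0 z then z else z)) 1)) :: AP]; D=∅⟩
t=10: ⟨S=[1 :: -3]; E=∅; C=[0 :: PRIM2(sub) :: PRIM2(mul) :: (λz. ((λp. (if0 z then z else z)) 1)) :: AP]; D=∅⟩
t=11: ⟨S=[0 :: 1 :: -3]; E=∅; C=[PRIM2(sub) :: PRIM2(mul) :: (λz. ((λp. (if0 z then z else z)) 1)) :: AP]; D=∅⟩
t=12: ⟨S=[1 :: -3]; E=∅; C=[PRIM2(mul) :: (λz. ((λp. (if0 z then z else z)) 1)) :: AP]; D=∅⟩
t=13: ⟨S=[-3]; E=∅; C=[(λz. ((λp. (if0 z then z else z)) 1)) :: AP]; D=∅⟩
t=14: ⟨S=[clo(λz. ((λp. (if0 z then z else z)) 1), ∅) :: -3]; E=∅; C=[AP]; D=∅⟩
t=15: ⟨S=∅; E={z↦-3}; C=[((λp. (if0 z then z else z)) 1)]; D=[(∅, ∅, ∅)]⟩
t=16: ⟨S=∅; E={z↦-3}; C=[1 :: (λp. (if0 z then z else z)) :: AP]; D=[(∅, ∅, ∅)]⟩
t=17: ⟨S=[1]; E={z↦-3}; C=[(λp. (if0 z then z else z)) :: AP]; D=[(∅, ∅, ∅)]⟩
t=18: ⟨S=[clo(λp. (if0 z then z else z), {z↦-3}) :: 1]; E={z↦-3}; C=[AP]; D=[(∅, ∅, ∅)]⟩
t=19: ⟨S=∅; E={p↦1, z↦-3}; C=[(if0 z then z else z)]; D=[(∅, {z↦-3}, ∅) :: (∅, ∅, ∅)]⟩
t=20: ⟨S=∅; E={p↦1, z↦-3}; C=[z :: SEL]; D=[(∅, {z↦-3}, ∅) :: (∅, ∅, ∅)]⟩
t=21: ⟨S=[-3]; E={p↦1, z↦-3}; C=[SEL]; D=[(∅, {z↦-3}, ∅) :: (∅, ∅, ∅)]⟩
t=22: ⟨S=∅; E={p↦1, z↦-3}; C=[z]; D=[(∅, {z↦-3}, ∅) :: (∅, ∅, ∅)]⟩
t=23: ⟨S=[-3]; E={p↦1, z↦-3}; C=∅; D=[(∅, {z↦-3}, ∅) :: (∅, ∅, ∅)]⟩
t=24: ⟨S=[-3]; E={z↦-3}; C=∅; D=[(∅, ∅, ∅)]⟩
t=25: ⟨S=[-3]; E=∅; C=∅; D=∅⟩
→ final value -3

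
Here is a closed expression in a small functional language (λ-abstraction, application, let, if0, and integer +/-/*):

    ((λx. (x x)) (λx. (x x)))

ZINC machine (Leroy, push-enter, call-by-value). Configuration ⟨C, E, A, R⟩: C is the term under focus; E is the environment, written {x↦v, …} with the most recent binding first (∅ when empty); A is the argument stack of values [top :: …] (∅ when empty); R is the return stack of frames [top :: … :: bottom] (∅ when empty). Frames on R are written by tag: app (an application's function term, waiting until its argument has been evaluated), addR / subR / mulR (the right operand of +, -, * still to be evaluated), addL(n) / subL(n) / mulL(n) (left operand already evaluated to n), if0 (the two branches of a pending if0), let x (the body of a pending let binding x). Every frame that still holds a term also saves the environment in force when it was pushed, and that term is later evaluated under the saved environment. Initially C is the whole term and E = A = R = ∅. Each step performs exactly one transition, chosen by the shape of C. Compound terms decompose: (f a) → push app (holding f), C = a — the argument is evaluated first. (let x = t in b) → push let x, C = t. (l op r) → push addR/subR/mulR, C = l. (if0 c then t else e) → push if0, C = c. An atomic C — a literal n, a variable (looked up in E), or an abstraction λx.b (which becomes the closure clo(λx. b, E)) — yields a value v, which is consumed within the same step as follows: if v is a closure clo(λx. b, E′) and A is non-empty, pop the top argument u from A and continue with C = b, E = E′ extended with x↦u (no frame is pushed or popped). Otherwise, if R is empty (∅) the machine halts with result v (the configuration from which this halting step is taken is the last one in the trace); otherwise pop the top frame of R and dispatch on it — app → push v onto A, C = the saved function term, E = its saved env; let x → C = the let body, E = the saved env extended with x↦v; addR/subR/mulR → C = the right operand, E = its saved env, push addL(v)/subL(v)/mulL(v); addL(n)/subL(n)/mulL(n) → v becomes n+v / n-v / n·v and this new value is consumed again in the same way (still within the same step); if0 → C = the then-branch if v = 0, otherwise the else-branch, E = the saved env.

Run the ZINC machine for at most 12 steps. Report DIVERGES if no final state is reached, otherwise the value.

Answer: DIVERGES (no final state within 12 steps)

Derivation:
0. <C=((λx. (x x)) (λx. (x x))), E=∅, A=∅, R=∅>
1. <C=(λx. (x x)), E=∅, A=∅, R=[app]>
2. <C=(λx. (x x)), E=∅, A=[clo(λx. (x x), ∅)], R=∅>
3. <C=(x x), E={x↦clo(λx. (x x), ∅)}, A=∅, R=∅>
4. <C=x, E={x↦clo(λx. (x x), ∅)}, A=∅, R=[app]>
5. <C=x, E={x↦clo(λx. (x x), ∅)}, A=[clo(λx. (x x), ∅)], R=∅>
… configuration repeats with period 3 (steps 3–5 recur indefinitely) …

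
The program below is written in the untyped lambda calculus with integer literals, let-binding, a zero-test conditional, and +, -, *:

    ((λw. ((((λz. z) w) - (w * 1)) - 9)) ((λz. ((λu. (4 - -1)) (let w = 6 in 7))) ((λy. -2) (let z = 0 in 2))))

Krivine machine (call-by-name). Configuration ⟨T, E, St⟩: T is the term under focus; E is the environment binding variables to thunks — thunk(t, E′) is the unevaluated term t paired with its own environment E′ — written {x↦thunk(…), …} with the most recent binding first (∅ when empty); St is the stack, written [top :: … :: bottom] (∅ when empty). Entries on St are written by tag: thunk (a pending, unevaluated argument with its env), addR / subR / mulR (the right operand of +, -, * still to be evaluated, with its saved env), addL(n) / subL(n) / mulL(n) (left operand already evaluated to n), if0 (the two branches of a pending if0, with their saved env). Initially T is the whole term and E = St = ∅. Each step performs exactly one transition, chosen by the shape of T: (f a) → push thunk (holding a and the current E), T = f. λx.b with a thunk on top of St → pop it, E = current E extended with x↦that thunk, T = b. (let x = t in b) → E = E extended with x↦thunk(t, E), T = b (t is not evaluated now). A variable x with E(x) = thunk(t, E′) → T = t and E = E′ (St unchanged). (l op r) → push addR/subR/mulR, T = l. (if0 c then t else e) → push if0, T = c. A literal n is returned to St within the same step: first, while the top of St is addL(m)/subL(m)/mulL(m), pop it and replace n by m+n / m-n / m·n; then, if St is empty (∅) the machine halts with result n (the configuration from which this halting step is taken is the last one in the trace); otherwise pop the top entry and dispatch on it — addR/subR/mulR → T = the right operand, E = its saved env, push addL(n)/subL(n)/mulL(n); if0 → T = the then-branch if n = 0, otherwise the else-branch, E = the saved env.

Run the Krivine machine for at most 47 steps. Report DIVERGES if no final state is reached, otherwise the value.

[0] [T=((λw. ((((λz. z) w) - (w * 1)) - 9)) ((λz. ((λu. (4 - -1)) (let w = 6 in 7))) ((λy. -2) (let z = 0 in 2)))) | E=∅ | St=∅]
[1] [T=(λw. ((((λz. z) w) - (w * 1)) - 9)) | E=∅ | St=[thunk]]
[2] [T=((((λz. z) w) - (w * 1)) - 9) | E={w↦thunk(((λz. ((λu. (4 - -1)) (let w = 6 in 7))) ((λy. -2) (let z = 0 in 2))), ∅)} | St=∅]
[3] [T=(((λz. z) w) - (w * 1)) | E={w↦thunk(((λz. ((λu. (4 - -1)) (let w = 6 in 7))) ((λy. -2) (let z = 0 in 2))), ∅)} | St=[subR]]
[4] [T=((λz. z) w) | E={w↦thunk(((λz. ((λu. (4 - -1)) (let w = 6 in 7))) ((λy. -2) (let z = 0 in 2))), ∅)} | St=[subR :: subR]]
[5] [T=(λz. z) | E={w↦thunk(((λz. ((λu. (4 - -1)) (let w = 6 in 7))) ((λy. -2) (let z = 0 in 2))), ∅)} | St=[thunk :: subR :: subR]]
[6] [T=z | E={z↦thunk(w, {w↦thunk(((λz. ((λu. (4 - -1)) (let w = 6 in 7))) ((λy. -2) (let z = 0 in 2))), ∅)}), w↦thunk(((λz. ((λu. (4 - -1)) (let w = 6 in 7))) ((λy. -2) (let z = 0 in 2))), ∅)} | St=[subR :: subR]]
[7] [T=w | E={w↦thunk(((λz. ((λu. (4 - -1)) (let w = 6 in 7))) ((λy. -2) (let z = 0 in 2))), ∅)} | St=[subR :: subR]]
[8] [T=((λz. ((λu. (4 - -1)) (let w = 6 in 7))) ((λy. -2) (let z = 0 in 2))) | E=∅ | St=[subR :: subR]]
[9] [T=(λz. ((λu. (4 - -1)) (let w = 6 in 7))) | E=∅ | St=[thunk :: subR :: subR]]
[10] [T=((λu. (4 - -1)) (let w = 6 in 7)) | E={z↦thunk(((λy. -2) (let z = 0 in 2)), ∅)} | St=[subR :: subR]]
[11] [T=(λu. (4 - -1)) | E={z↦thunk(((λy. -2) (let z = 0 in 2)), ∅)} | St=[thunk :: subR :: subR]]
[12] [T=(4 - -1) | E={u↦thunk((let w = 6 in 7), {z↦thunk(((λy. -2) (let z = 0 in 2)), ∅)}), z↦thunk(((λy. -2) (let z = 0 in 2)), ∅)} | St=[subR :: subR]]
[13] [T=4 | E={u↦thunk((let w = 6 in 7), {z↦thunk(((λy. -2) (let z = 0 in 2)), ∅)}), z↦thunk(((λy. -2) (let z = 0 in 2)), ∅)} | St=[subR :: subR :: subR]]
[14] [T=-1 | E={u↦thunk((let w = 6 in 7), {z↦thunk(((λy. -2) (let z = 0 in 2)), ∅)}), z↦thunk(((λy. -2) (let z = 0 in 2)), ∅)} | St=[subL(4) :: subR :: subR]]
[15] [T=(w * 1) | E={w↦thunk(((λz. ((λu. (4 - -1)) (let w = 6 in 7))) ((λy. -2) (let z = 0 in 2))), ∅)} | St=[subL(5) :: subR]]
[16] [T=w | E={w↦thunk(((λz. ((λu. (4 - -1)) (let w = 6 in 7))) ((λy. -2) (let z = 0 in 2))), ∅)} | St=[mulR :: subL(5) :: subR]]
[17] [T=((λz. ((λu. (4 - -1)) (let w = 6 in 7))) ((λy. -2) (let z = 0 in 2))) | E=∅ | St=[mulR :: subL(5) :: subR]]
[18] [T=(λz. ((λu. (4 - -1)) (let w = 6 in 7))) | E=∅ | St=[thunk :: mulR :: subL(5) :: subR]]
[19] [T=((λu. (4 - -1)) (let w = 6 in 7)) | E={z↦thunk(((λy. -2) (let z = 0 in 2)), ∅)} | St=[mulR :: subL(5) :: subR]]
[20] [T=(λu. (4 - -1)) | E={z↦thunk(((λy. -2) (let z = 0 in 2)), ∅)} | St=[thunk :: mulR :: subL(5) :: subR]]
[21] [T=(4 - -1) | E={u↦thunk((let w = 6 in 7), {z↦thunk(((λy. -2) (let z = 0 in 2)), ∅)}), z↦thunk(((λy. -2) (let z = 0 in 2)), ∅)} | St=[mulR :: subL(5) :: subR]]
[22] [T=4 | E={u↦thunk((let w = 6 in 7), {z↦thunk(((λy. -2) (let z = 0 in 2)), ∅)}), z↦thunk(((λy. -2) (let z = 0 in 2)), ∅)} | St=[subR :: mulR :: subL(5) :: subR]]
[23] [T=-1 | E={u↦thunk((let w = 6 in 7), {z↦thunk(((λy. -2) (let z = 0 in 2)), ∅)}), z↦thunk(((λy. -2) (let z = 0 in 2)), ∅)} | St=[subL(4) :: mulR :: subL(5) :: subR]]
[24] [T=1 | E={w↦thunk(((λz. ((λu. (4 - -1)) (let w = 6 in 7))) ((λy. -2) (let z = 0 in 2))), ∅)} | St=[mulL(5) :: subL(5) :: subR]]
[25] [T=9 | E={w↦thunk(((λz. ((λu. (4 - -1)) (let w = 6 in 7))) ((λy. -2) (let z = 0 in 2))), ∅)} | St=[subL(0)]]
→ final value -9

Answer: -9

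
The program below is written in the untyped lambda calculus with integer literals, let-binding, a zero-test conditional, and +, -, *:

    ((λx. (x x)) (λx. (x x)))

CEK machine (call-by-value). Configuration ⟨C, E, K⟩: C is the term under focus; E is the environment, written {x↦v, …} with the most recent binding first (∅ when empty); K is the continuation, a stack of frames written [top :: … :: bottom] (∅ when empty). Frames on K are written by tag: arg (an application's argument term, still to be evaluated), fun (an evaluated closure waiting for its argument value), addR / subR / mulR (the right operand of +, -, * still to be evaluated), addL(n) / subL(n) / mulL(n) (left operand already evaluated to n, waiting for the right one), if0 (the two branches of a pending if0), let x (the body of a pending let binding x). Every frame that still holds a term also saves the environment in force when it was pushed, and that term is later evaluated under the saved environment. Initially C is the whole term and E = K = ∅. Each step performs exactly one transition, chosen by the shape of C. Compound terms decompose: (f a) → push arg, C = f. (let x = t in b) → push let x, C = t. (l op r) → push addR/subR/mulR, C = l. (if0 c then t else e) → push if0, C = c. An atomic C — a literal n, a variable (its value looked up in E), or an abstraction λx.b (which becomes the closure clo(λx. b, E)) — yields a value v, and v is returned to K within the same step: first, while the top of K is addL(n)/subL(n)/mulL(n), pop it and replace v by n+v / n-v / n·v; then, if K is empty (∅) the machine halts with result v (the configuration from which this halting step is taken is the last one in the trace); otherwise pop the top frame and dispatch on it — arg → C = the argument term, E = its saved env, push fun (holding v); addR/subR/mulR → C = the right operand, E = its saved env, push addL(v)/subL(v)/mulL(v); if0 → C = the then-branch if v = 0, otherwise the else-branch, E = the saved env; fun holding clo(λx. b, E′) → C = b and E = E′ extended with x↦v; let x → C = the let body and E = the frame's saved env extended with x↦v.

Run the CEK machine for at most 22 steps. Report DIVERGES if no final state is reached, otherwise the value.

[0] <C=((λx. (x x)) (λx. (x x))), E=∅, K=∅>
[1] <C=(λx. (x x)), E=∅, K=[arg]>
[2] <C=(λx. (x x)), E=∅, K=[fun]>
[3] <C=(x x), E={x↦clo(λx. (x x), ∅)}, K=∅>
[4] <C=x, E={x↦clo(λx. (x x), ∅)}, K=[arg]>
[5] <C=x, E={x↦clo(λx. (x x), ∅)}, K=[fun]>
… configuration repeats with period 3 (steps 3–5 recur indefinitely) …

Answer: DIVERGES (no final state within 22 steps)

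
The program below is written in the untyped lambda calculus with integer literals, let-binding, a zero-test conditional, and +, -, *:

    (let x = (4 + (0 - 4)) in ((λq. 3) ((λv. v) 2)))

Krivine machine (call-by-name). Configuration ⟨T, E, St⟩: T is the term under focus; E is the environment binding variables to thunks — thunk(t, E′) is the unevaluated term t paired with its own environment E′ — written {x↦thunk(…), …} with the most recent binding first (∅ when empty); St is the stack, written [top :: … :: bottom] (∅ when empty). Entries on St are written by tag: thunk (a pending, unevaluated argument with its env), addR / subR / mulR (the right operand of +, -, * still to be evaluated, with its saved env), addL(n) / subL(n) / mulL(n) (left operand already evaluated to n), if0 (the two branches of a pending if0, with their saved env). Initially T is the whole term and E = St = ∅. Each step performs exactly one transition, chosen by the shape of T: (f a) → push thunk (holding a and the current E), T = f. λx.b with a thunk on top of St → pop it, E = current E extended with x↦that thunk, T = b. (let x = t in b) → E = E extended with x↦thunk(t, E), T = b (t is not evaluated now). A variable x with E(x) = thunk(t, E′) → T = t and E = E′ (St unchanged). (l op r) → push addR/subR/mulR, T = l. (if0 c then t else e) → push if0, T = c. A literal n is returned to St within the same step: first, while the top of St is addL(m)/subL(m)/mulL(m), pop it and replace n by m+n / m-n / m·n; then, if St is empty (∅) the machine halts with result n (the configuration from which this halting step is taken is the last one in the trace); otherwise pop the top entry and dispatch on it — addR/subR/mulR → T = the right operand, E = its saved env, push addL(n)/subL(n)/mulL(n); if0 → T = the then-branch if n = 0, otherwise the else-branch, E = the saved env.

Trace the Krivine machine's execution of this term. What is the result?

[0] [T=(let x = (4 + (0 - 4)) in ((λq. 3) ((λv. v) 2))) | E=∅ | St=∅]
[1] [T=((λq. 3) ((λv. v) 2)) | E={x↦thunk((4 + (0 - 4)), ∅)} | St=∅]
[2] [T=(λq. 3) | E={x↦thunk((4 + (0 - 4)), ∅)} | St=[thunk]]
[3] [T=3 | E={q↦thunk(((λv. v) 2), {x↦thunk((4 + (0 - 4)), ∅)}), x↦thunk((4 + (0 - 4)), ∅)} | St=∅]
→ final value 3

Answer: 3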